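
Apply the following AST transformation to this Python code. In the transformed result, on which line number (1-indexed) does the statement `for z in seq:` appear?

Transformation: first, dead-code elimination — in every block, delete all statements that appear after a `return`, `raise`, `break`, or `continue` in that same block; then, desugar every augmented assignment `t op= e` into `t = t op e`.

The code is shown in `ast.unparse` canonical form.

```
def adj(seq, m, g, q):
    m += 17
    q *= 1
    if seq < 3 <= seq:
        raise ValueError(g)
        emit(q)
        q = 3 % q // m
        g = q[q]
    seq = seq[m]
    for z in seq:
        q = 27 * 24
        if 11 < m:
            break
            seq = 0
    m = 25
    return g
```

Transformed code:
def adj(seq, m, g, q):
    m = m + 17
    q = q * 1
    if seq < 3 <= seq:
        raise ValueError(g)
    seq = seq[m]
    for z in seq:
        q = 27 * 24
        if 11 < m:
            break
    m = 25
    return g

7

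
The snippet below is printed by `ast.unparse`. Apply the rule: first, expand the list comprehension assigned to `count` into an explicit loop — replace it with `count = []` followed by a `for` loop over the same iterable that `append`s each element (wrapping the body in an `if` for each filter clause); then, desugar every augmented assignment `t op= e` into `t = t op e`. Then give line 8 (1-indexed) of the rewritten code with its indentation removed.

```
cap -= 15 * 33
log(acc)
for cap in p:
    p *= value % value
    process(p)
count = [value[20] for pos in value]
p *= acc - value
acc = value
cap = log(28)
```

count.append(value[20])

Transformed code:
cap = cap - 15 * 33
log(acc)
for cap in p:
    p = p * (value % value)
    process(p)
count = []
for pos in value:
    count.append(value[20])
p = p * (acc - value)
acc = value
cap = log(28)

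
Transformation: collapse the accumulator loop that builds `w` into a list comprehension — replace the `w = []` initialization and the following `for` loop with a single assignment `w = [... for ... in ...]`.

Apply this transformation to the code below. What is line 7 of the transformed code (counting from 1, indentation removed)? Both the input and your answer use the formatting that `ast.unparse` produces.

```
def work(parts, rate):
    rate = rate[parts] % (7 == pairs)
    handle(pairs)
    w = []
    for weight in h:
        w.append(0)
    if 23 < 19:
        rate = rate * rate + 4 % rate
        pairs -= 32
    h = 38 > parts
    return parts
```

pairs -= 32

Transformed code:
def work(parts, rate):
    rate = rate[parts] % (7 == pairs)
    handle(pairs)
    w = [0 for weight in h]
    if 23 < 19:
        rate = rate * rate + 4 % rate
        pairs -= 32
    h = 38 > parts
    return parts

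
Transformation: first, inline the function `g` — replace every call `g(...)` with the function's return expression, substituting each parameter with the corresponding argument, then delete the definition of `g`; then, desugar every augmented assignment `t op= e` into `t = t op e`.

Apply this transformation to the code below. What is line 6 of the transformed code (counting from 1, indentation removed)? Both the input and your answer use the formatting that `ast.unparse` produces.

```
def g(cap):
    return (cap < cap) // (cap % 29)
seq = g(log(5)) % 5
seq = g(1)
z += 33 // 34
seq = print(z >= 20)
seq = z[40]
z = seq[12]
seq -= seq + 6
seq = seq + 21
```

z = seq[12]

Transformed code:
seq = (log(5) < log(5)) // (log(5) % 29) % 5
seq = (1 < 1) // (1 % 29)
z = z + 33 // 34
seq = print(z >= 20)
seq = z[40]
z = seq[12]
seq = seq - (seq + 6)
seq = seq + 21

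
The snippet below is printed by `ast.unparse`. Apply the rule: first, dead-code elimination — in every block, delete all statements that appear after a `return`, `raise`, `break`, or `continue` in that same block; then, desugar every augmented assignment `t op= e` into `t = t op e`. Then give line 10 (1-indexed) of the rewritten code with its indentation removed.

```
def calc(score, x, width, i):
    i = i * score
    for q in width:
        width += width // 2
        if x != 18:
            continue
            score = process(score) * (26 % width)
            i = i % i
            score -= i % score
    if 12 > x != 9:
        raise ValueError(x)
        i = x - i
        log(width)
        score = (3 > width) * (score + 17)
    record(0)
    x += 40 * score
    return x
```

Transformed code:
def calc(score, x, width, i):
    i = i * score
    for q in width:
        width = width + width // 2
        if x != 18:
            continue
    if 12 > x != 9:
        raise ValueError(x)
    record(0)
    x = x + 40 * score
    return x

x = x + 40 * score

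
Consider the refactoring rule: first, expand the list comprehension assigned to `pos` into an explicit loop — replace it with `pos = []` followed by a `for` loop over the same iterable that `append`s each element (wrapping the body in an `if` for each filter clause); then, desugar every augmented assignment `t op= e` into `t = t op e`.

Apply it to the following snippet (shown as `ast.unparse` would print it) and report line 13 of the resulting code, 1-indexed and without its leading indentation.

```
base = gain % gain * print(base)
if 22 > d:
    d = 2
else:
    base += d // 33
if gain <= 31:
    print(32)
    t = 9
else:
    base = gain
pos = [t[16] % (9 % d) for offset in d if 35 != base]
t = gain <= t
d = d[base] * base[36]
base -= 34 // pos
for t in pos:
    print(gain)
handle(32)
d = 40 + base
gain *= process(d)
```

Transformed code:
base = gain % gain * print(base)
if 22 > d:
    d = 2
else:
    base = base + d // 33
if gain <= 31:
    print(32)
    t = 9
else:
    base = gain
pos = []
for offset in d:
    if 35 != base:
        pos.append(t[16] % (9 % d))
t = gain <= t
d = d[base] * base[36]
base = base - 34 // pos
for t in pos:
    print(gain)
handle(32)
d = 40 + base
gain = gain * process(d)

if 35 != base:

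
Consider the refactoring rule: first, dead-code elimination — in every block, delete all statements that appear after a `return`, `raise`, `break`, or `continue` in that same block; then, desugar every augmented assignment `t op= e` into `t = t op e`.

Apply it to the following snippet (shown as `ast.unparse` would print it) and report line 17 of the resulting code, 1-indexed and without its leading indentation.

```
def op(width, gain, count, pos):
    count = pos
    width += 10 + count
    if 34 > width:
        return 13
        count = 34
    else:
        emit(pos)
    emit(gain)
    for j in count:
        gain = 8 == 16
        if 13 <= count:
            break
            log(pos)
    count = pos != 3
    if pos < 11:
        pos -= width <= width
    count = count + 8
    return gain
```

Transformed code:
def op(width, gain, count, pos):
    count = pos
    width = width + (10 + count)
    if 34 > width:
        return 13
    else:
        emit(pos)
    emit(gain)
    for j in count:
        gain = 8 == 16
        if 13 <= count:
            break
    count = pos != 3
    if pos < 11:
        pos = pos - (width <= width)
    count = count + 8
    return gain

return gain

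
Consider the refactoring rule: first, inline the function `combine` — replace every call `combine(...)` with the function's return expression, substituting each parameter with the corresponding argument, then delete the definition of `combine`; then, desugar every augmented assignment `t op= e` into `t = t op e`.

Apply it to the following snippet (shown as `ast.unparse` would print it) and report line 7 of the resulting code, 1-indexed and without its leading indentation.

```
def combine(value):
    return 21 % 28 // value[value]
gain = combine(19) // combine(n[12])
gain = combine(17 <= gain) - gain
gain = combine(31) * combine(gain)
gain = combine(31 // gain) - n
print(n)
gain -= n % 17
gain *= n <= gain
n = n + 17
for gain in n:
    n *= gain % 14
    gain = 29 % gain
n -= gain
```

Transformed code:
gain = 21 % 28 // 19[19] // (21 % 28 // n[12][n[12]])
gain = 21 % 28 // (17 <= gain)[17 <= gain] - gain
gain = 21 % 28 // 31[31] * (21 % 28 // gain[gain])
gain = 21 % 28 // (31 // gain)[31 // gain] - n
print(n)
gain = gain - n % 17
gain = gain * (n <= gain)
n = n + 17
for gain in n:
    n = n * (gain % 14)
    gain = 29 % gain
n = n - gain

gain = gain * (n <= gain)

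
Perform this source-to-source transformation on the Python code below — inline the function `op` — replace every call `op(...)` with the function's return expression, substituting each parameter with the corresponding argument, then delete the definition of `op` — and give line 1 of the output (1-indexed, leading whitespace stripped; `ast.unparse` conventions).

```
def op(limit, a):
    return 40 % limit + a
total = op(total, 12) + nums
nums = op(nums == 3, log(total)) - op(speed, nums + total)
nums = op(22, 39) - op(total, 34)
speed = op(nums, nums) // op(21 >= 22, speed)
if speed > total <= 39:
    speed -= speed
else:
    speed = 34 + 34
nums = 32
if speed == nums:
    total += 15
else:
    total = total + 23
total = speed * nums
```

total = 40 % total + 12 + nums

Transformed code:
total = 40 % total + 12 + nums
nums = 40 % (nums == 3) + log(total) - (40 % speed + (nums + total))
nums = 40 % 22 + 39 - (40 % total + 34)
speed = (40 % nums + nums) // (40 % (21 >= 22) + speed)
if speed > total <= 39:
    speed -= speed
else:
    speed = 34 + 34
nums = 32
if speed == nums:
    total += 15
else:
    total = total + 23
total = speed * nums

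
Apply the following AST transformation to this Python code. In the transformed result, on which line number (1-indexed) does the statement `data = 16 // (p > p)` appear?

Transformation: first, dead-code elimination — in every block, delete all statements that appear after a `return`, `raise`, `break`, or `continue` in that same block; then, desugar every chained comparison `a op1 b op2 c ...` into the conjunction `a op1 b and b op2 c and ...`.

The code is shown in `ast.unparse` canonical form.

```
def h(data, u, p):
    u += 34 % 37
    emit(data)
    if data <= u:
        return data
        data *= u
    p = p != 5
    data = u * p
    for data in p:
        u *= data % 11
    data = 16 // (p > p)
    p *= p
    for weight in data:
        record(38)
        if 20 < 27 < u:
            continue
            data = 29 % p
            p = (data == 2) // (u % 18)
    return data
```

Transformed code:
def h(data, u, p):
    u += 34 % 37
    emit(data)
    if data <= u:
        return data
    p = p != 5
    data = u * p
    for data in p:
        u *= data % 11
    data = 16 // (p > p)
    p *= p
    for weight in data:
        record(38)
        if 20 < 27 and 27 < u:
            continue
    return data

10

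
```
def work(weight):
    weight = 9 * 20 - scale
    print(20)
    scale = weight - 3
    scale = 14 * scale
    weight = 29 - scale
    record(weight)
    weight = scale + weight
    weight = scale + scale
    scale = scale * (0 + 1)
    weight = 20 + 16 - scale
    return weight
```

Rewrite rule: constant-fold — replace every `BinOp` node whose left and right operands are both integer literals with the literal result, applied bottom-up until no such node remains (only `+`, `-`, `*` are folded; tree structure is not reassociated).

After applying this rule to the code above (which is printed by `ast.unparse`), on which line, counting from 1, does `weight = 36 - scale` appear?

11

Transformed code:
def work(weight):
    weight = 180 - scale
    print(20)
    scale = weight - 3
    scale = 14 * scale
    weight = 29 - scale
    record(weight)
    weight = scale + weight
    weight = scale + scale
    scale = scale * 1
    weight = 36 - scale
    return weight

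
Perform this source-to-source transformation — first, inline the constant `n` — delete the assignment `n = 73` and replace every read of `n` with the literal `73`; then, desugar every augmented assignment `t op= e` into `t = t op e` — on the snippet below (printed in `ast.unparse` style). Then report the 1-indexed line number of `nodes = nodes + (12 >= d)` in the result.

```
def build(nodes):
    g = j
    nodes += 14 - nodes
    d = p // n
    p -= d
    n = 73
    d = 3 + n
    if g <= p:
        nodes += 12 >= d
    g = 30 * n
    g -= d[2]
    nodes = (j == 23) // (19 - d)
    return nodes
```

Transformed code:
def build(nodes):
    g = j
    nodes = nodes + (14 - nodes)
    d = p // 73
    p = p - d
    d = 3 + 73
    if g <= p:
        nodes = nodes + (12 >= d)
    g = 30 * 73
    g = g - d[2]
    nodes = (j == 23) // (19 - d)
    return nodes

8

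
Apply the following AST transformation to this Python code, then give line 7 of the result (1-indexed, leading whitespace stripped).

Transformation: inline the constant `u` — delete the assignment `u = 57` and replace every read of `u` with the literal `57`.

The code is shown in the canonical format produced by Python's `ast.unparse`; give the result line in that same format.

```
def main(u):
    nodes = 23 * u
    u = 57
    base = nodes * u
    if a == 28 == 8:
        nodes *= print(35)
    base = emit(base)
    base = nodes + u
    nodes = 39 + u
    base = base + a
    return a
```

Transformed code:
def main(u):
    nodes = 23 * 57
    base = nodes * 57
    if a == 28 == 8:
        nodes *= print(35)
    base = emit(base)
    base = nodes + 57
    nodes = 39 + 57
    base = base + a
    return a

base = nodes + 57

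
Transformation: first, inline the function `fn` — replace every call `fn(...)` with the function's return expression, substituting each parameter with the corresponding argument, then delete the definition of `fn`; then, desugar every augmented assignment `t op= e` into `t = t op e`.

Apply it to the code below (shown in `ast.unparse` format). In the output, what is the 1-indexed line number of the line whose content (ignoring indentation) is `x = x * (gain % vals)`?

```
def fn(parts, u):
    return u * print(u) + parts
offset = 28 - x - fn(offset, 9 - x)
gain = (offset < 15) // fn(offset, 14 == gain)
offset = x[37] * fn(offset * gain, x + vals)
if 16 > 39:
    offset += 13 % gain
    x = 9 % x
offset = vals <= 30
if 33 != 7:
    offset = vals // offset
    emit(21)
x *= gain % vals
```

Transformed code:
offset = 28 - x - ((9 - x) * print(9 - x) + offset)
gain = (offset < 15) // ((14 == gain) * print(14 == gain) + offset)
offset = x[37] * ((x + vals) * print(x + vals) + offset * gain)
if 16 > 39:
    offset = offset + 13 % gain
    x = 9 % x
offset = vals <= 30
if 33 != 7:
    offset = vals // offset
    emit(21)
x = x * (gain % vals)

11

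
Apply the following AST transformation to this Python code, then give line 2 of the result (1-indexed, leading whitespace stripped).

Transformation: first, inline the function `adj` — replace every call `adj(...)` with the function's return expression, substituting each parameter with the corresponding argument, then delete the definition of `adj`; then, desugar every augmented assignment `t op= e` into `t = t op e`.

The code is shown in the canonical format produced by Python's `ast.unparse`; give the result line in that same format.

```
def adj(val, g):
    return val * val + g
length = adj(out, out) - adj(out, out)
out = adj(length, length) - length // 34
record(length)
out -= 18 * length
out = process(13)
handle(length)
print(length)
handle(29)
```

out = length * length + length - length // 34

Transformed code:
length = out * out + out - (out * out + out)
out = length * length + length - length // 34
record(length)
out = out - 18 * length
out = process(13)
handle(length)
print(length)
handle(29)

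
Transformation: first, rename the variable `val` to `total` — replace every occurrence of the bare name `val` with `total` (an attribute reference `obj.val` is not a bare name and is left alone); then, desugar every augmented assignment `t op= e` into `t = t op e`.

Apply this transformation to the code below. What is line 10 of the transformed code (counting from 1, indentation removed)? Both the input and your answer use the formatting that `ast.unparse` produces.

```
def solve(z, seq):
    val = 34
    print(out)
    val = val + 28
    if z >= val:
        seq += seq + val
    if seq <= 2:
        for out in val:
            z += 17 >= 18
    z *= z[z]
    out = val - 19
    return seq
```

Transformed code:
def solve(z, seq):
    total = 34
    print(out)
    total = total + 28
    if z >= total:
        seq = seq + (seq + total)
    if seq <= 2:
        for out in total:
            z = z + (17 >= 18)
    z = z * z[z]
    out = total - 19
    return seq

z = z * z[z]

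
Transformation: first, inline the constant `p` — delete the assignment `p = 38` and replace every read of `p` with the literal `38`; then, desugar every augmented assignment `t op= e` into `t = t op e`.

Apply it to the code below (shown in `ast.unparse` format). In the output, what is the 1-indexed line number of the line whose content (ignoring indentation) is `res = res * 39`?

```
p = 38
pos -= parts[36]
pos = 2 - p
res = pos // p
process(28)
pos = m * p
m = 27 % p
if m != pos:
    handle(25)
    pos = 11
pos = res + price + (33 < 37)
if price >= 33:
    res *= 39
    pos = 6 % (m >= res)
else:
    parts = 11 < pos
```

Transformed code:
pos = pos - parts[36]
pos = 2 - 38
res = pos // 38
process(28)
pos = m * 38
m = 27 % 38
if m != pos:
    handle(25)
    pos = 11
pos = res + price + (33 < 37)
if price >= 33:
    res = res * 39
    pos = 6 % (m >= res)
else:
    parts = 11 < pos

12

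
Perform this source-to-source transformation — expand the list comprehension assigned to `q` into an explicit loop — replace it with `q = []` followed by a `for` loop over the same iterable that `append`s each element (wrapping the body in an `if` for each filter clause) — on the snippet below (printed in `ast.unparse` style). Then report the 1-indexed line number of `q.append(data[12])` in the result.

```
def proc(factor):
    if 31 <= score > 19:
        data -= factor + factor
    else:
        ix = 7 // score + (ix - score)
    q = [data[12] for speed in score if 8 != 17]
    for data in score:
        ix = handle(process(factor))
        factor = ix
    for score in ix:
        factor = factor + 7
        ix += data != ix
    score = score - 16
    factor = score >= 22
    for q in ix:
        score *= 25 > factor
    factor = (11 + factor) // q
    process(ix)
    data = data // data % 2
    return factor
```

Transformed code:
def proc(factor):
    if 31 <= score > 19:
        data -= factor + factor
    else:
        ix = 7 // score + (ix - score)
    q = []
    for speed in score:
        if 8 != 17:
            q.append(data[12])
    for data in score:
        ix = handle(process(factor))
        factor = ix
    for score in ix:
        factor = factor + 7
        ix += data != ix
    score = score - 16
    factor = score >= 22
    for q in ix:
        score *= 25 > factor
    factor = (11 + factor) // q
    process(ix)
    data = data // data % 2
    return factor

9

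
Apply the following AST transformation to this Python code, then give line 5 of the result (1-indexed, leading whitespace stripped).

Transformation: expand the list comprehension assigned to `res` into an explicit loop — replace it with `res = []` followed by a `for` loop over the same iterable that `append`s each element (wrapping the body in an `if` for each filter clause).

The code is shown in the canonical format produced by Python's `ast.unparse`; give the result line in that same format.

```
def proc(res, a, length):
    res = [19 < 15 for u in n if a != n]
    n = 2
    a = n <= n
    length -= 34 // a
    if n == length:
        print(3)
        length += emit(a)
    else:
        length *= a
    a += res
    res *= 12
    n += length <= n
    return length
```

res.append(19 < 15)

Transformed code:
def proc(res, a, length):
    res = []
    for u in n:
        if a != n:
            res.append(19 < 15)
    n = 2
    a = n <= n
    length -= 34 // a
    if n == length:
        print(3)
        length += emit(a)
    else:
        length *= a
    a += res
    res *= 12
    n += length <= n
    return length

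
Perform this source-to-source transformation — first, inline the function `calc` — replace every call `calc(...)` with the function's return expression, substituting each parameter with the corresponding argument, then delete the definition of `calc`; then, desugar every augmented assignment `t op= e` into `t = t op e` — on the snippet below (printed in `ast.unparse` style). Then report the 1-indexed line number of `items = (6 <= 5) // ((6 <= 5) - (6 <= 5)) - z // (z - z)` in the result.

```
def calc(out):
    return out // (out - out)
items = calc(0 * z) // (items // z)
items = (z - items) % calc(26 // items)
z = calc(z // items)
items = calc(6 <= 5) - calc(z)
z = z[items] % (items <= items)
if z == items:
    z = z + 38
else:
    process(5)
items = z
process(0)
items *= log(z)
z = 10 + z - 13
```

Transformed code:
items = 0 * z // (0 * z - 0 * z) // (items // z)
items = (z - items) % (26 // items // (26 // items - 26 // items))
z = z // items // (z // items - z // items)
items = (6 <= 5) // ((6 <= 5) - (6 <= 5)) - z // (z - z)
z = z[items] % (items <= items)
if z == items:
    z = z + 38
else:
    process(5)
items = z
process(0)
items = items * log(z)
z = 10 + z - 13

4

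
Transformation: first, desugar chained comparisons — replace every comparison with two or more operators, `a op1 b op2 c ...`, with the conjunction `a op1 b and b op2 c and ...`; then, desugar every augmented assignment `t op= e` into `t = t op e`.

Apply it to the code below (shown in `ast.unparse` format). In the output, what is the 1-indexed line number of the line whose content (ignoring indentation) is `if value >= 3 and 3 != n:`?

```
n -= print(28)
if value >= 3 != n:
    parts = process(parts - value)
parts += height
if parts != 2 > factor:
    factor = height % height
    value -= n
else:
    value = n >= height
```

Transformed code:
n = n - print(28)
if value >= 3 and 3 != n:
    parts = process(parts - value)
parts = parts + height
if parts != 2 and 2 > factor:
    factor = height % height
    value = value - n
else:
    value = n >= height

2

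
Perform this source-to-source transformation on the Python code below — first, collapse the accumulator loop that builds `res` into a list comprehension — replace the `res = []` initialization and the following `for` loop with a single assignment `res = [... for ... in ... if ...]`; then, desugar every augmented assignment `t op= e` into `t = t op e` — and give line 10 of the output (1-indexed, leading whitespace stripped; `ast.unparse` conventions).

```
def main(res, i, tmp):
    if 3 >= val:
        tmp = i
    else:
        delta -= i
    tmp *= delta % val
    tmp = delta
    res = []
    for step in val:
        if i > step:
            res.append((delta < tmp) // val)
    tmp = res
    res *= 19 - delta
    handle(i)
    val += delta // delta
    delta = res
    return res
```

Transformed code:
def main(res, i, tmp):
    if 3 >= val:
        tmp = i
    else:
        delta = delta - i
    tmp = tmp * (delta % val)
    tmp = delta
    res = [(delta < tmp) // val for step in val if i > step]
    tmp = res
    res = res * (19 - delta)
    handle(i)
    val = val + delta // delta
    delta = res
    return res

res = res * (19 - delta)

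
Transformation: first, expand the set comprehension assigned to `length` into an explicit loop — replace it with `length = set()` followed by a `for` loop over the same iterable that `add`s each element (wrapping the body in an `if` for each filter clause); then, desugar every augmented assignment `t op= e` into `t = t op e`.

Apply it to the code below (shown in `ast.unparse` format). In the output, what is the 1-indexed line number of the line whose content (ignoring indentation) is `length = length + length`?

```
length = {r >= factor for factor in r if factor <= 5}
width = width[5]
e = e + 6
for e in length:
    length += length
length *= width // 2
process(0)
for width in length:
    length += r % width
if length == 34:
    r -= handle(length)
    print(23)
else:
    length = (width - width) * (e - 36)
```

8

Transformed code:
length = set()
for factor in r:
    if factor <= 5:
        length.add(r >= factor)
width = width[5]
e = e + 6
for e in length:
    length = length + length
length = length * (width // 2)
process(0)
for width in length:
    length = length + r % width
if length == 34:
    r = r - handle(length)
    print(23)
else:
    length = (width - width) * (e - 36)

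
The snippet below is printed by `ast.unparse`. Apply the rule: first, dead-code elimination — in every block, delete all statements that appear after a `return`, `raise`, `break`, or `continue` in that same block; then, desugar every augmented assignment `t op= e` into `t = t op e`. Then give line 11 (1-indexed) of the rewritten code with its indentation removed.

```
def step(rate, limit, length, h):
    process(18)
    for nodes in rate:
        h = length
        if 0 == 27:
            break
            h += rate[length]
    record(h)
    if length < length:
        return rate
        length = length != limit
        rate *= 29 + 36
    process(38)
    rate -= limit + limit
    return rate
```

rate = rate - (limit + limit)

Transformed code:
def step(rate, limit, length, h):
    process(18)
    for nodes in rate:
        h = length
        if 0 == 27:
            break
    record(h)
    if length < length:
        return rate
    process(38)
    rate = rate - (limit + limit)
    return rate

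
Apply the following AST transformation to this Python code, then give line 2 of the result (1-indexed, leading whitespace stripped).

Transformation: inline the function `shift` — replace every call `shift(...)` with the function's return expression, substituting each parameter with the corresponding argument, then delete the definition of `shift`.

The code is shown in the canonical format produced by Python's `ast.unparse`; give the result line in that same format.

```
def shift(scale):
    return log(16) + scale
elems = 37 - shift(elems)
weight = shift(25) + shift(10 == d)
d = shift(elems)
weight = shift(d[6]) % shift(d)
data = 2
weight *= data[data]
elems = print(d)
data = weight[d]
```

weight = log(16) + 25 + (log(16) + (10 == d))

Transformed code:
elems = 37 - (log(16) + elems)
weight = log(16) + 25 + (log(16) + (10 == d))
d = log(16) + elems
weight = (log(16) + d[6]) % (log(16) + d)
data = 2
weight *= data[data]
elems = print(d)
data = weight[d]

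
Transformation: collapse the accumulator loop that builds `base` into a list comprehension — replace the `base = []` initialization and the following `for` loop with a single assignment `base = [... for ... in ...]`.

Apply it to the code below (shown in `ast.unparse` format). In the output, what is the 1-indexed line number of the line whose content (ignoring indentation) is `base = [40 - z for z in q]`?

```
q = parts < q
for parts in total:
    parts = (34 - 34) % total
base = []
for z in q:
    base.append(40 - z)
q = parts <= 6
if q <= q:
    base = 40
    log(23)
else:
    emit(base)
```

4

Transformed code:
q = parts < q
for parts in total:
    parts = (34 - 34) % total
base = [40 - z for z in q]
q = parts <= 6
if q <= q:
    base = 40
    log(23)
else:
    emit(base)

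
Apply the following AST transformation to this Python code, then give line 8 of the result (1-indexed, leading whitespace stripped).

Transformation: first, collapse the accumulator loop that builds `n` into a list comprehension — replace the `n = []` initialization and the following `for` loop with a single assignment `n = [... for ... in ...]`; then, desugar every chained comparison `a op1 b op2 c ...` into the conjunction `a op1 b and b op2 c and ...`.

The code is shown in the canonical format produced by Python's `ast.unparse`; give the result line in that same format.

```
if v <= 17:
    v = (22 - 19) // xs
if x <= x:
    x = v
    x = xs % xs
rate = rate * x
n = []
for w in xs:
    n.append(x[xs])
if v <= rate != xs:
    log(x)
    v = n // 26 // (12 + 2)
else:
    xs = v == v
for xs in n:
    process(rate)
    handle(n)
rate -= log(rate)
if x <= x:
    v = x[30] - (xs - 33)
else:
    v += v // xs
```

Transformed code:
if v <= 17:
    v = (22 - 19) // xs
if x <= x:
    x = v
    x = xs % xs
rate = rate * x
n = [x[xs] for w in xs]
if v <= rate and rate != xs:
    log(x)
    v = n // 26 // (12 + 2)
else:
    xs = v == v
for xs in n:
    process(rate)
    handle(n)
rate -= log(rate)
if x <= x:
    v = x[30] - (xs - 33)
else:
    v += v // xs

if v <= rate and rate != xs:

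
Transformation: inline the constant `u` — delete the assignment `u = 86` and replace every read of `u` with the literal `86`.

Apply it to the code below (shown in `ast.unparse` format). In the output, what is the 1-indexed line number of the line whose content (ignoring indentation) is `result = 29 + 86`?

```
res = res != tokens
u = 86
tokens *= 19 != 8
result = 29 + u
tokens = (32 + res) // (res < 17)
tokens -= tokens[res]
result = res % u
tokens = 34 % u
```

3

Transformed code:
res = res != tokens
tokens *= 19 != 8
result = 29 + 86
tokens = (32 + res) // (res < 17)
tokens -= tokens[res]
result = res % 86
tokens = 34 % 86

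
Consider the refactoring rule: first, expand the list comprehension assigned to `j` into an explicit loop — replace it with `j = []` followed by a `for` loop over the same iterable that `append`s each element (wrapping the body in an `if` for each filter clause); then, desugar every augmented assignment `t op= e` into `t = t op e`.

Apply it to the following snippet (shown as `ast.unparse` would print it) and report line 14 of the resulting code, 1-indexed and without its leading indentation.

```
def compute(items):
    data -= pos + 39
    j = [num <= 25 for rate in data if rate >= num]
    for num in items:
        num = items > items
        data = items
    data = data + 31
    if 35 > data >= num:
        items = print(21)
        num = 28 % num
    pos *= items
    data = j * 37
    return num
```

Transformed code:
def compute(items):
    data = data - (pos + 39)
    j = []
    for rate in data:
        if rate >= num:
            j.append(num <= 25)
    for num in items:
        num = items > items
        data = items
    data = data + 31
    if 35 > data >= num:
        items = print(21)
        num = 28 % num
    pos = pos * items
    data = j * 37
    return num

pos = pos * items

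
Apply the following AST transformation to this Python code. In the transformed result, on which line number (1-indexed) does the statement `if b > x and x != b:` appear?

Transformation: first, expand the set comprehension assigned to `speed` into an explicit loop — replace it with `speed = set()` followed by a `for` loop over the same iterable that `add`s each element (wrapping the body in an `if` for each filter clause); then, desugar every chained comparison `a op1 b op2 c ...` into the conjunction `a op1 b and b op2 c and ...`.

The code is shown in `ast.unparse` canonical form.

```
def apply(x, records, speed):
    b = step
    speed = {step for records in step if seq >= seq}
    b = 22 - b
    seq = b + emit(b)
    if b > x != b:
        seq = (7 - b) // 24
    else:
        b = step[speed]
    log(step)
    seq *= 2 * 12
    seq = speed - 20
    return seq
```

9

Transformed code:
def apply(x, records, speed):
    b = step
    speed = set()
    for records in step:
        if seq >= seq:
            speed.add(step)
    b = 22 - b
    seq = b + emit(b)
    if b > x and x != b:
        seq = (7 - b) // 24
    else:
        b = step[speed]
    log(step)
    seq *= 2 * 12
    seq = speed - 20
    return seq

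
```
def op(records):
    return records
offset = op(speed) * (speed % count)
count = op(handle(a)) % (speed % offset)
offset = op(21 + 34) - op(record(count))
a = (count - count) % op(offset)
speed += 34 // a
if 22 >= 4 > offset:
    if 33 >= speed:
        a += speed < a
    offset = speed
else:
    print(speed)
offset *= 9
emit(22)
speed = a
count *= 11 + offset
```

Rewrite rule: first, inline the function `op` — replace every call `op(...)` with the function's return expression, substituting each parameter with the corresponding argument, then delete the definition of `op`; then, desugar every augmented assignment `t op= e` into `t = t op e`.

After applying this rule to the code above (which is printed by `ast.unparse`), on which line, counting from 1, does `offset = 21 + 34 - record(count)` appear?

3

Transformed code:
offset = speed * (speed % count)
count = handle(a) % (speed % offset)
offset = 21 + 34 - record(count)
a = (count - count) % offset
speed = speed + 34 // a
if 22 >= 4 > offset:
    if 33 >= speed:
        a = a + (speed < a)
    offset = speed
else:
    print(speed)
offset = offset * 9
emit(22)
speed = a
count = count * (11 + offset)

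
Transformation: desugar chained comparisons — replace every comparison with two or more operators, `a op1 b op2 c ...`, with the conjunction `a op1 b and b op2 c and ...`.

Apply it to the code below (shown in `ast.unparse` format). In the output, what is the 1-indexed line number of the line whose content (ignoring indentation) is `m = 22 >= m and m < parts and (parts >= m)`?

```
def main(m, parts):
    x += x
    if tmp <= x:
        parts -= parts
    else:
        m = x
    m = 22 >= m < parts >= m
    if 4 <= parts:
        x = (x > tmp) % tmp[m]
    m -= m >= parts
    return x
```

Transformed code:
def main(m, parts):
    x += x
    if tmp <= x:
        parts -= parts
    else:
        m = x
    m = 22 >= m and m < parts and (parts >= m)
    if 4 <= parts:
        x = (x > tmp) % tmp[m]
    m -= m >= parts
    return x

7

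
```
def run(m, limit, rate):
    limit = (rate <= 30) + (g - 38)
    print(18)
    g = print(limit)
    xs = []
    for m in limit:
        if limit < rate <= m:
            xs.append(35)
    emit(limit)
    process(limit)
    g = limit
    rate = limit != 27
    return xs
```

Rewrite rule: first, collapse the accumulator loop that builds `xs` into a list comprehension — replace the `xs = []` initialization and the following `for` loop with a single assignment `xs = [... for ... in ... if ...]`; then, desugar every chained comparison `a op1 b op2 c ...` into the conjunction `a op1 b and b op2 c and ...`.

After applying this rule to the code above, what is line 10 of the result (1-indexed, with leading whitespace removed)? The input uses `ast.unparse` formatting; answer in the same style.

Transformed code:
def run(m, limit, rate):
    limit = (rate <= 30) + (g - 38)
    print(18)
    g = print(limit)
    xs = [35 for m in limit if limit < rate and rate <= m]
    emit(limit)
    process(limit)
    g = limit
    rate = limit != 27
    return xs

return xs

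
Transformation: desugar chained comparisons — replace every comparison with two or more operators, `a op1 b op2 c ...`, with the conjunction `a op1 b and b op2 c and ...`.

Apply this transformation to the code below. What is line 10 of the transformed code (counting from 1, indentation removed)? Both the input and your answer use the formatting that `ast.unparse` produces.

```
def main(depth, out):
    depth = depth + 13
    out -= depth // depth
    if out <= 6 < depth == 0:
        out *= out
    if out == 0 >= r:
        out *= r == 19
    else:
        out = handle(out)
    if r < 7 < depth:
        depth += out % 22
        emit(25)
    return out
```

Transformed code:
def main(depth, out):
    depth = depth + 13
    out -= depth // depth
    if out <= 6 and 6 < depth and (depth == 0):
        out *= out
    if out == 0 and 0 >= r:
        out *= r == 19
    else:
        out = handle(out)
    if r < 7 and 7 < depth:
        depth += out % 22
        emit(25)
    return out

if r < 7 and 7 < depth:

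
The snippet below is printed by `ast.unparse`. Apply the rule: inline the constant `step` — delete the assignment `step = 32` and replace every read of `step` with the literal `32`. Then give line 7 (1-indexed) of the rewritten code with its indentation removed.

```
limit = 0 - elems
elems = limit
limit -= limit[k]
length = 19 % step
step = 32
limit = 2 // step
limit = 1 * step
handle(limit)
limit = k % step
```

Transformed code:
limit = 0 - elems
elems = limit
limit -= limit[k]
length = 19 % 32
limit = 2 // 32
limit = 1 * 32
handle(limit)
limit = k % 32

handle(limit)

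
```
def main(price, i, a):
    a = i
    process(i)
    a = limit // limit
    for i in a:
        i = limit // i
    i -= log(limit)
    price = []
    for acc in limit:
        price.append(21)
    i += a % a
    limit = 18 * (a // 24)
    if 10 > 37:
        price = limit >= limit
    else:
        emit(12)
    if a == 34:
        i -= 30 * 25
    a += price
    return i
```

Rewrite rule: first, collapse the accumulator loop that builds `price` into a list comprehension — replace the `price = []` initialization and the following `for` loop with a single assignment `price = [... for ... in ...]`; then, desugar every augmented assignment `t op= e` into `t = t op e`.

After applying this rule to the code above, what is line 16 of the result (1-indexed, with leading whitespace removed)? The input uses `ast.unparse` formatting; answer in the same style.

i = i - 30 * 25

Transformed code:
def main(price, i, a):
    a = i
    process(i)
    a = limit // limit
    for i in a:
        i = limit // i
    i = i - log(limit)
    price = [21 for acc in limit]
    i = i + a % a
    limit = 18 * (a // 24)
    if 10 > 37:
        price = limit >= limit
    else:
        emit(12)
    if a == 34:
        i = i - 30 * 25
    a = a + price
    return i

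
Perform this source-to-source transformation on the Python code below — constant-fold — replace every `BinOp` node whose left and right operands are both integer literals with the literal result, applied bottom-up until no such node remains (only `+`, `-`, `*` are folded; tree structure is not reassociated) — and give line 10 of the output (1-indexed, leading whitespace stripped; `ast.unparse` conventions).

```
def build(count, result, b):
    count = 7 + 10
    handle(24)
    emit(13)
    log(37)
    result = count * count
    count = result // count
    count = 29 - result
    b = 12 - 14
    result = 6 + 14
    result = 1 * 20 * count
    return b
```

result = 20

Transformed code:
def build(count, result, b):
    count = 17
    handle(24)
    emit(13)
    log(37)
    result = count * count
    count = result // count
    count = 29 - result
    b = -2
    result = 20
    result = 20 * count
    return b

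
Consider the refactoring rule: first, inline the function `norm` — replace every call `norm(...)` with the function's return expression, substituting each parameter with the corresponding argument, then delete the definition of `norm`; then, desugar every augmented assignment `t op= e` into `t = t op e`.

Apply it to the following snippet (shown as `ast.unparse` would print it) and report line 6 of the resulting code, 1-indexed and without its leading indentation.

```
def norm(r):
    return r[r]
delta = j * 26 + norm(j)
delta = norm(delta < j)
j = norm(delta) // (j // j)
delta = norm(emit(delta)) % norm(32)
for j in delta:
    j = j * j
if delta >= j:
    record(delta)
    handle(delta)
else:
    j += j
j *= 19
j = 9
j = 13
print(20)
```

j = j * j

Transformed code:
delta = j * 26 + j[j]
delta = (delta < j)[delta < j]
j = delta[delta] // (j // j)
delta = emit(delta)[emit(delta)] % 32[32]
for j in delta:
    j = j * j
if delta >= j:
    record(delta)
    handle(delta)
else:
    j = j + j
j = j * 19
j = 9
j = 13
print(20)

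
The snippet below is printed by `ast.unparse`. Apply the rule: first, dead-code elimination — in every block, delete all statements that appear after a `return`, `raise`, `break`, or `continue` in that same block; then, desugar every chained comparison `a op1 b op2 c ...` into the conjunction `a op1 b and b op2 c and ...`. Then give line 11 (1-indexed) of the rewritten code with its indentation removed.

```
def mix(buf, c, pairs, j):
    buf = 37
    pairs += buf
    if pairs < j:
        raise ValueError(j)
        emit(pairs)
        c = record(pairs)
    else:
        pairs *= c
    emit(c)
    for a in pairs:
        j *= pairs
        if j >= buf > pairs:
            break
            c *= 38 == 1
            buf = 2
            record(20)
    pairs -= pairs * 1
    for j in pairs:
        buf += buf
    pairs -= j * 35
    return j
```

Transformed code:
def mix(buf, c, pairs, j):
    buf = 37
    pairs += buf
    if pairs < j:
        raise ValueError(j)
    else:
        pairs *= c
    emit(c)
    for a in pairs:
        j *= pairs
        if j >= buf and buf > pairs:
            break
    pairs -= pairs * 1
    for j in pairs:
        buf += buf
    pairs -= j * 35
    return j

if j >= buf and buf > pairs: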